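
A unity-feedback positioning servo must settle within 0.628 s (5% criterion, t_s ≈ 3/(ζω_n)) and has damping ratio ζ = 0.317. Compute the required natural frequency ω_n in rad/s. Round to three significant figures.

Rearranging t_s ≈ 3/(ζω_n) gives ω_n = 3/(ζ·t_s) = 3/(0.317 × 0.628) = 15.1 rad/s.

ω_n ≈ 15.1 rad/s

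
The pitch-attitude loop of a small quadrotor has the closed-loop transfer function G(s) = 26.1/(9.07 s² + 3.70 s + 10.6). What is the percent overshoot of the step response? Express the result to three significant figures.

%OS ≈ 54.7%

Dividing through by 9.07: denominator becomes s² + 0.4079 s + 1.169.
So ω_n = √1.169 = 1.08 rad/s and ζ = 0.4079/(2·1.08) = 0.189.
%OS = 100 e^{−πζ/√(1−ζ²)} with ζ = 0.189 gives 54.7%.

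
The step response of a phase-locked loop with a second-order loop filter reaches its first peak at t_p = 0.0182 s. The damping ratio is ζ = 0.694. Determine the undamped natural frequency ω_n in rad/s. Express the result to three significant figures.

Peak time t_p = π/ω_d, so ω_d = π/t_p = π/0.0182 = 173 rad/s.
ω_n = ω_d/√(1−ζ²) = 173/√0.518 = 240 rad/s.

ω_n ≈ 240 rad/s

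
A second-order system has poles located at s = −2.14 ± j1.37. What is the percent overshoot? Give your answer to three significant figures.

%OS ≈ 0.739%

The poles are at −σ ± jω_d with σ = 2.14 and ω_d = 1.37, so ω_n = √(σ²+ω_d²) = 2.54 rad/s and ζ = σ/ω_n = 0.842.
Overshoot: exp(−π·0.842/√(1−0.842²)) = 0.00739, i.e. 0.739%.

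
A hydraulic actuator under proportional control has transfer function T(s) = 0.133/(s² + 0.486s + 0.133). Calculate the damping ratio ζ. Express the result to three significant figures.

ζ ≈ 0.666

Matching coefficients with s² + 2ζω_n s + ω_n² gives ω_n² = 0.133 ⇒ ω_n = 0.365 rad/s, and ζ = 0.486/(2ω_n) = 0.666.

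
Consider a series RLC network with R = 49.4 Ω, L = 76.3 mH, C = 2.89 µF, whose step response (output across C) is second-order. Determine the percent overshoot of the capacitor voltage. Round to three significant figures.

%OS ≈ 61.7%

For a series RLC circuit (capacitor voltage as output), ω_n = 1/√(LC) = 1/√(76.3 mH · 2.89 µF) = 2130 rad/s.
ζ = (R/2)·√(C/L) = (49.4/2)·√(2.89 µF/76.3 mH) = 0.152.
%OS = 100 e^{−πζ/√(1−ζ²)} with ζ = 0.152 gives 61.7%.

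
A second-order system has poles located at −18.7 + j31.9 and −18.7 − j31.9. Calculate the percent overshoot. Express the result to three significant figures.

With σ = 18.7, ω_d = 31.9: ω_n = √(σ²+ω_d²) = 37.0 rad/s, ζ = σ/ω_n = 0.506.
Overshoot: exp(−π·0.506/√(1−0.506²)) = 0.159, i.e. 15.9%.

%OS ≈ 15.9%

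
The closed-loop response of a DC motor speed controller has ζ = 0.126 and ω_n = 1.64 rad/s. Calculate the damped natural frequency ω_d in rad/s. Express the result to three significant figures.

ω_d = ω_n√(1−ζ²) = 1.64·√0.984 = 1.63 rad/s.

ω_d ≈ 1.63 rad/s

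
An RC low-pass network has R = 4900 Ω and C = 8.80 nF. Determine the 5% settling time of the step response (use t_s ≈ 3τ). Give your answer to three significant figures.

t_s ≈ 0.000129 s

τ = RC = 4900 × 8.80 nF = 0.0000431 s.
t_s ≈ 3τ = 0.000129 s.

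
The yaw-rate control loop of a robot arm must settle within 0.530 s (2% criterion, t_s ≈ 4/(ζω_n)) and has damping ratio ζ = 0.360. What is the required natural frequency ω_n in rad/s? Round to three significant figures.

ω_n ≈ 21.0 rad/s

Rearranging t_s ≈ 4/(ζω_n) gives ω_n = 4/(ζ·t_s) = 4/(0.360 × 0.530) = 21.0 rad/s.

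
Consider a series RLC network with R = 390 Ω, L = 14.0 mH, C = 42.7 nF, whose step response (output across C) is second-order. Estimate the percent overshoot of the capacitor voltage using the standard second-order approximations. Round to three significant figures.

For a series RLC circuit (capacitor voltage as output), ω_n = 1/√(LC) = 1/√(14.0 mH · 42.7 nF) = 40900 rad/s.
ζ = (R/2)·√(C/L) = (390/2)·√(42.7 nF/14.0 mH) = 0.341.
Overshoot: exp(−π·0.341/√(1−0.341²)) = 0.320, i.e. 32.0%.

%OS ≈ 32.0%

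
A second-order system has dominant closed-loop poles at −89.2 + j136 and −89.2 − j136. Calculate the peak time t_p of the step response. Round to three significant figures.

t_p = π/ω_d with ω_d = 136 (the imaginary part), so t_p = 0.0231 s.

t_p ≈ 0.0231 s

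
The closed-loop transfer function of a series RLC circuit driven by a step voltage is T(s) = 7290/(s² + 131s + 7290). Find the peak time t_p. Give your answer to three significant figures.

Comparing the denominator to s² + 2ζω_n s + ω_n²: ω_n = √7290 = 85.4 rad/s, and 2ζω_n = 131 so ζ = 131/(2·85.4) = 0.767.
ω_d = 85.4·√(1 − 0.767²) = 54.8 rad/s. Then t_p = π/ω_d = 0.0574 s.

t_p ≈ 0.0574 s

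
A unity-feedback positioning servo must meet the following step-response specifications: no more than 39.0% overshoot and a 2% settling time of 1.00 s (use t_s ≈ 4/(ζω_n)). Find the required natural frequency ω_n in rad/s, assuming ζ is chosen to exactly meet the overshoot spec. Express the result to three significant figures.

ζ = −ln(OS)/√(π² + (ln OS)²). With OS = 0.390, ln OS = −0.9416 and ζ = 0.9416/3.280 = 0.287.
Then ω_n = 4/(ζ t_s) = 4/(0.287 × 1.00) = 13.9 rad/s.

ω_n ≈ 13.9 rad/s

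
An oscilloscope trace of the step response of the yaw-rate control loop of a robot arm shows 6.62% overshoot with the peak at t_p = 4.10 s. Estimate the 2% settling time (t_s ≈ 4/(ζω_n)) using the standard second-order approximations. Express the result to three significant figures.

t_s ≈ 6.04 s

From the overshoot, ζ = −ln(OS)/√(π²+ln²(OS)) = 0.654.
t_p = π/ω_d ⇒ ω_d = 0.766 rad/s; then ω_n = ω_d/√(1−ζ²) = 1.01 rad/s.
t_s ≈ 4/(ζω_n) = 4/(0.654·1.01) = 6.04 s.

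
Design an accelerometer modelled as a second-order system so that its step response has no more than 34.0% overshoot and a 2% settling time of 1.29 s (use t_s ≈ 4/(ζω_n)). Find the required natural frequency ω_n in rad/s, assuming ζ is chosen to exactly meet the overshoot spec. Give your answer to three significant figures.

From %OS = 100·exp(−πζ/√(1−ζ²)), invert to get ζ = −ln(OS)/√(π² + ln²(OS)) with OS = 0.340.
−ln 0.340 = 1.079, so ζ = 1.079/√(π² + 1.164) = 0.325.
From t_s ≈ 4/(ζω_n): ω_n = 4/(ζ·t_s) = 4/(0.325·1.29) = 9.55 rad/s.

ω_n ≈ 9.55 rad/s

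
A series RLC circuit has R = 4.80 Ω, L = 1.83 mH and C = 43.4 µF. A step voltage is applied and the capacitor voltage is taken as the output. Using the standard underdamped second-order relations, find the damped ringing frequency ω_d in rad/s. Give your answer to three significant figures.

ω_d ≈ 3300 rad/s

For a series RLC circuit (capacitor voltage as output), ω_n = 1/√(LC) = 1/√(1.83 mH · 43.4 µF) = 3550 rad/s.
ζ = (R/2)·√(C/L) = (4.80/2)·√(43.4 µF/1.83 mH) = 0.370.
The damped frequency ω_d = ω_n√(1−ζ²) = 3300 rad/s.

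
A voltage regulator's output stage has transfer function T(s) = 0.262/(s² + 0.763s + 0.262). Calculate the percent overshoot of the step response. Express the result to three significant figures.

Comparing the denominator to s² + 2ζω_n s + ω_n²: ω_n = √0.262 = 0.512 rad/s, and 2ζω_n = 0.763 so ζ = 0.763/(2·0.512) = 0.745.
Overshoot: exp(−π·0.745/√(1−0.745²)) = 0.0298, i.e. 2.98%.

%OS ≈ 2.98%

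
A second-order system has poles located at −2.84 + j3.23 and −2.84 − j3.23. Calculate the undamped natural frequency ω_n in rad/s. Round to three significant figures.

ω_n ≈ 4.30 rad/s

|pole| = ω_n = √(2.84² + 3.23²) = 4.30 rad/s; ζ = cos θ = σ/ω_n = 0.660.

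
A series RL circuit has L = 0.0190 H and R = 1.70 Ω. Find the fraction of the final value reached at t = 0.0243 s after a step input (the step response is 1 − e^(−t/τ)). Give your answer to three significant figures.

y/y_∞ ≈ 0.886

τ = L/R = 0.0190/1.70 = 0.0112 s.
y(t)/y_∞ = 1 − e^(−t/τ) = 1 − e^(−0.0243/0.0112) = 1 − e^(−2.17) = 0.886.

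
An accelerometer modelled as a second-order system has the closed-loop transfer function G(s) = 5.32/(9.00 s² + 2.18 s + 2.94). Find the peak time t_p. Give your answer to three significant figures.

t_p ≈ 5.62 s

Dividing through by 9.00: denominator becomes s² + 0.2422 s + 0.3267.
So ω_n = √0.3267 = 0.572 rad/s and ζ = 0.2422/(2·0.572) = 0.212.
The damped frequency ω_d = ω_n√(1−ζ²) = 0.559 rad/s. t_p = π/ω_d = 5.62 s.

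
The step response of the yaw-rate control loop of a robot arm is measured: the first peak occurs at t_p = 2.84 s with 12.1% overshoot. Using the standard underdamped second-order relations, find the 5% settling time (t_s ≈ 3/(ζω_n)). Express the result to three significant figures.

t_s ≈ 4.03 s

ζ from %OS: ζ = |ln 0.121|/√(π²+ln²0.121) = 0.558.
t_p = π/ω_d ⇒ ω_d = 1.11 rad/s; then ω_n = ω_d/√(1−ζ²) = 1.33 rad/s.
t_s ≈ 3/(ζω_n) = 3/(0.558·1.33) = 4.03 s.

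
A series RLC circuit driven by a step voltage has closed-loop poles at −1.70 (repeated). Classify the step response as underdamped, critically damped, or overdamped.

critically damped

Since there is a repeated negative-real pole, the response is critically damped.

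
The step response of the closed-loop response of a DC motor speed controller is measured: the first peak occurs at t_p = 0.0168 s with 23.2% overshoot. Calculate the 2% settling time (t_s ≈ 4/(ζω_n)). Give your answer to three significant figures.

ζ from %OS: ζ = |ln 0.232|/√(π²+ln²0.232) = 0.422.
t_p = π/ω_d ⇒ ω_d = 187 rad/s; then ω_n = ω_d/√(1−ζ²) = 206 rad/s.
t_s ≈ 4/(ζω_n) = 4/(0.422·206) = 0.0460 s.

t_s ≈ 0.0460 s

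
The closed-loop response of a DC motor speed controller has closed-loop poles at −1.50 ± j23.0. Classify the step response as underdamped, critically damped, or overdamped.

Since the poles form a complex-conjugate pair with nonzero imaginary part, the response is underdamped.

underdamped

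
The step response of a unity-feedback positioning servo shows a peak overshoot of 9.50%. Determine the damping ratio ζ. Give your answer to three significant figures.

ζ ≈ 0.600

ζ = −ln(OS)/√(π² + (ln OS)²). With OS = 0.0950, ln OS = −2.354 and ζ = 2.354/3.926 = 0.600.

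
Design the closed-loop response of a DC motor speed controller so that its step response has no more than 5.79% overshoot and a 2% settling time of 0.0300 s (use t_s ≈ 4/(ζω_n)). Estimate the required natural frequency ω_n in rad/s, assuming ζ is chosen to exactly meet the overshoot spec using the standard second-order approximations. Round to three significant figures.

ζ = −ln(OS)/√(π² + (ln OS)²). With OS = 0.0579, ln OS = −2.849 and ζ = 2.849/4.241 = 0.672.
From t_s ≈ 4/(ζω_n): ω_n = 4/(ζ·t_s) = 4/(0.672·0.0300) = 198 rad/s.

ω_n ≈ 198 rad/s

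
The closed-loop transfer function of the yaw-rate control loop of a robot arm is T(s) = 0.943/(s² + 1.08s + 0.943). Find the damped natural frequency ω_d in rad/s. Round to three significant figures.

ω_d ≈ 0.807 rad/s

Comparing the denominator to s² + 2ζω_n s + ω_n²: ω_n = √0.943 = 0.971 rad/s, and 2ζω_n = 1.08 so ζ = 1.08/(2·0.971) = 0.556.
ω_d = ω_n√(1−ζ²) = 0.807 rad/s.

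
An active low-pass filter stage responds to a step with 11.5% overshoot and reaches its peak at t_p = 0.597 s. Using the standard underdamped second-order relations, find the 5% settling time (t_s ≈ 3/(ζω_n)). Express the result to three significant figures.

From the overshoot, ζ = −ln(OS)/√(π²+ln²(OS)) = 0.567.
t_p = π/ω_d ⇒ ω_d = 5.26 rad/s; then ω_n = ω_d/√(1−ζ²) = 6.39 rad/s.
t_s ≈ 3/(ζω_n) = 3/(0.567·6.39) = 0.828 s.

t_s ≈ 0.828 s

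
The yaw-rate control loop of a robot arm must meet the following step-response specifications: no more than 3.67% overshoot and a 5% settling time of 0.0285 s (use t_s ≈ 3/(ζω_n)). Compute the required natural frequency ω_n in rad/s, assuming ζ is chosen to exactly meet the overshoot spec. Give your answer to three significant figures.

ω_n ≈ 145 rad/s

Inverting the overshoot relation: ζ = |ln 0.0367|/√(π² + ln²0.0367) = 0.725.
Then ω_n = 3/(ζ t_s) = 3/(0.725 × 0.0285) = 145 rad/s.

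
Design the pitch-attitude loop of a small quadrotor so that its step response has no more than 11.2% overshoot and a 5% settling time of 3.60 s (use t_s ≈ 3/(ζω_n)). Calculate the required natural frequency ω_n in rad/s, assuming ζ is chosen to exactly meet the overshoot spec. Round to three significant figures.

ω_n ≈ 1.46 rad/s

From %OS = 100·exp(−πζ/√(1−ζ²)), invert to get ζ = −ln(OS)/√(π² + ln²(OS)) with OS = 0.112.
−ln 0.112 = 2.189, so ζ = 2.189/√(π² + 4.793) = 0.572.
From t_s ≈ 3/(ζω_n): ω_n = 3/(ζ·t_s) = 3/(0.572·3.60) = 1.46 rad/s.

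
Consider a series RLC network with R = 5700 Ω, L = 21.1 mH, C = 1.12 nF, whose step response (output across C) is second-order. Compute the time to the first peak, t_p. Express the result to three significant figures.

For a series RLC circuit (capacitor voltage as output), ω_n = 1/√(LC) = 1/√(21.1 mH · 1.12 nF) = 206000 rad/s.
ζ = (R/2)·√(C/L) = (5700/2)·√(1.12 nF/21.1 mH) = 0.657.
ω_d = 206000·√(1 − 0.657²) = 155000 rad/s. t_p = π/ω_d = 0.0000202 s.

t_p ≈ 0.0000202 s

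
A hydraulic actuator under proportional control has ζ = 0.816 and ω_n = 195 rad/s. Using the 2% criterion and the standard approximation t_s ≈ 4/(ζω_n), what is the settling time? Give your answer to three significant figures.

t_s ≈ 4/(ζω_n) = 4/(0.816 × 195) = 0.0251 s.

t_s ≈ 0.0251 s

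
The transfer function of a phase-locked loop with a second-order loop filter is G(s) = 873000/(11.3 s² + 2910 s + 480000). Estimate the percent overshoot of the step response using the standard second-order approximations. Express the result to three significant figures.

Dividing through by 11.3: denominator becomes s² + 257.5 s + 42480.
So ω_n = √42480 = 206 rad/s and ζ = 257.5/(2·206) = 0.625.
Overshoot: exp(−π·0.625/√(1−0.625²)) = 0.0810, i.e. 8.10%.

%OS ≈ 8.10%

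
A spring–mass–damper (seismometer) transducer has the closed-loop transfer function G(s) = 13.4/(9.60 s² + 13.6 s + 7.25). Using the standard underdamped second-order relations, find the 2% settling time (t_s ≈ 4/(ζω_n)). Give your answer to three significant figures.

t_s ≈ 5.65 s

Dividing through by 9.60: denominator becomes s² + 1.417 s + 0.7552.
So ω_n = √0.7552 = 0.869 rad/s and ζ = 1.417/(2·0.869) = 0.815.
t_s ≈ 4/(ζω_n) = 5.65 s.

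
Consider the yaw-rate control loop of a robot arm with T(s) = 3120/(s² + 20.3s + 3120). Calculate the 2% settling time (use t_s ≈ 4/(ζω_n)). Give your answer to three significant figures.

Matching coefficients with s² + 2ζω_n s + ω_n² gives ω_n² = 3120 ⇒ ω_n = 55.9 rad/s, and ζ = 20.3/(2ω_n) = 0.182.
t_s ≈ 4/(ζω_n) = 4/(0.182·55.9) = 0.394 s.

t_s ≈ 0.394 s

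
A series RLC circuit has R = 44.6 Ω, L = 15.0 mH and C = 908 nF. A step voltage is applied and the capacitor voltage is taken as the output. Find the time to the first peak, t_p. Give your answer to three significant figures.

For a series RLC circuit (capacitor voltage as output), ω_n = 1/√(LC) = 1/√(15.0 mH · 908 nF) = 8570 rad/s.
ζ = (R/2)·√(C/L) = (44.6/2)·√(908 nF/15.0 mH) = 0.174.
The damped frequency ω_d = ω_n√(1−ζ²) = 8440 rad/s. t_p = π/ω_d = 0.000372 s.

t_p ≈ 0.000372 s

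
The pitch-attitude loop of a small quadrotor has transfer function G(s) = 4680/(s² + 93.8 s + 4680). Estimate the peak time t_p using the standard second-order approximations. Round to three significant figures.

t_p ≈ 0.0631 s

Matching coefficients with s² + 2ζω_n s + ω_n² gives ω_n² = 4680 ⇒ ω_n = 68.4 rad/s, and ζ = 93.8/(2ω_n) = 0.686.
The damped frequency ω_d = ω_n√(1−ζ²) = 49.8 rad/s. Then t_p = π/ω_d = 0.0631 s.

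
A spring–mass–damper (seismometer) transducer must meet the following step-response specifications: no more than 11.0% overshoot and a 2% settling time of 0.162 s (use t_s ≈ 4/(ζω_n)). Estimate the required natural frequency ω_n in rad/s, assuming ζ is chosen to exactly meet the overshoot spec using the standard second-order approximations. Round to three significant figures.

ω_n ≈ 42.9 rad/s

Inverting the overshoot relation: ζ = |ln 0.110|/√(π² + ln²0.110) = 0.575.
Then ω_n = 4/(ζ t_s) = 4/(0.575 × 0.162) = 42.9 rad/s.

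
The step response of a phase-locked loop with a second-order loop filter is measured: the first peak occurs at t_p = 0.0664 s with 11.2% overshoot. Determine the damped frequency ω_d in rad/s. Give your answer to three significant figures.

t_p = π/ω_d, so ω_d = π/0.0664 = 47.3 rad/s.

ω_d ≈ 47.3 rad/s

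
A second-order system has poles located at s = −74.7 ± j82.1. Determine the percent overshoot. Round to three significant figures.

|pole| = ω_n = √(74.7² + 82.1²) = 111 rad/s; ζ = cos θ = σ/ω_n = 0.673.
%OS = 100 e^{−πζ/√(1−ζ²)} with ζ = 0.673 gives 5.74%.

%OS ≈ 5.74%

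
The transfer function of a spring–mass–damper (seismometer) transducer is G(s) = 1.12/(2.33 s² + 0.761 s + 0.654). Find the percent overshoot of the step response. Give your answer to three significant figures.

Dividing through by 2.33: denominator becomes s² + 0.3266 s + 0.2807.
So ω_n = √0.2807 = 0.530 rad/s and ζ = 0.3266/(2·0.530) = 0.308.
%OS = 100 e^{−πζ/√(1−ζ²)} with ζ = 0.308 gives 36.1%.

%OS ≈ 36.1%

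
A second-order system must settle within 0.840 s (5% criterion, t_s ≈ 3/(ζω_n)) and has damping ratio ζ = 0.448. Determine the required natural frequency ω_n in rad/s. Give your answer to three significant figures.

Rearranging t_s ≈ 3/(ζω_n) gives ω_n = 3/(ζ·t_s) = 3/(0.448 × 0.840) = 7.97 rad/s.

ω_n ≈ 7.97 rad/s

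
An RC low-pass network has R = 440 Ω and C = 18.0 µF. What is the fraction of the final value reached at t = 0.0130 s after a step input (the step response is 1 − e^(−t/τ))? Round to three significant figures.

y/y_∞ ≈ 0.806

τ = RC = 440 × 18.0 µF = 0.00792 s.
y(t)/y_∞ = 1 − e^(−t/τ) = 1 − e^(−0.0130/0.00792) = 1 − e^(−1.64) = 0.806.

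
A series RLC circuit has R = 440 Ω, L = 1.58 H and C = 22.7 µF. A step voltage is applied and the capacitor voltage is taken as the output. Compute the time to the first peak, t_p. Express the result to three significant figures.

For a series RLC circuit (capacitor voltage as output), ω_n = 1/√(LC) = 1/√(1.58 H · 22.7 µF) = 167 rad/s.
ζ = (R/2)·√(C/L) = (440/2)·√(22.7 µF/1.58 H) = 0.834.
The damped frequency ω_d = ω_n√(1−ζ²) = 92.2 rad/s. t_p = π/ω_d = 0.0341 s.

t_p ≈ 0.0341 s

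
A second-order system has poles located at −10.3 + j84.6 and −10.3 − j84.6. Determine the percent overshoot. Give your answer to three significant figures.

%OS ≈ 68.2%

|pole| = ω_n = √(10.3² + 84.6²) = 85.2 rad/s; ζ = cos θ = σ/ω_n = 0.121.
Overshoot: exp(−π·0.121/√(1−0.121²)) = 0.682, i.e. 68.2%.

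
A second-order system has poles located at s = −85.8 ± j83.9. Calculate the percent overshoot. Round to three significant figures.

%OS ≈ 4.02%

With σ = 85.8, ω_d = 83.9: ω_n = √(σ²+ω_d²) = 120 rad/s, ζ = σ/ω_n = 0.715.
%OS = 100·exp(−πζ/√(1−ζ²)) = 4.02%.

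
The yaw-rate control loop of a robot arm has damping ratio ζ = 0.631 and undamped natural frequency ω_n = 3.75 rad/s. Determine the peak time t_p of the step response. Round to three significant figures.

t_p ≈ 1.08 s

The damped frequency is ω_d = ω_n√(1−ζ²) = 3.75·√(1−0.398) = 2.91 rad/s.
Peak time t_p = π/ω_d = π/2.91 = 1.08 s.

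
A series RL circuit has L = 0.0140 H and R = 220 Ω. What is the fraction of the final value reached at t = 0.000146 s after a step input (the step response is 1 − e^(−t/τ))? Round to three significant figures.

τ = L/R = 0.0140/220 = 0.0000636 s.
y(t)/y_∞ = 1 − e^(−t/τ) = 1 − e^(−0.000146/0.0000636) = 1 − e^(−2.29) = 0.899.

y/y_∞ ≈ 0.899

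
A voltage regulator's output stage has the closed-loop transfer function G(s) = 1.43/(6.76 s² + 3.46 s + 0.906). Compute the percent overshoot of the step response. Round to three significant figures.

Dividing through by 6.76: denominator becomes s² + 0.5118 s + 0.1340.
So ω_n = √0.1340 = 0.366 rad/s and ζ = 0.5118/(2·0.366) = 0.699.
Overshoot: exp(−π·0.699/√(1−0.699²)) = 0.0464, i.e. 4.64%.

%OS ≈ 4.64%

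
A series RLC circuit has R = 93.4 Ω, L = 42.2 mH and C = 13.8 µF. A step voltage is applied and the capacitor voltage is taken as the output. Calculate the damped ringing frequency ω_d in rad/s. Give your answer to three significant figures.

ω_d ≈ 702 rad/s

For a series RLC circuit (capacitor voltage as output), ω_n = 1/√(LC) = 1/√(42.2 mH · 13.8 µF) = 1310 rad/s.
ζ = (R/2)·√(C/L) = (93.4/2)·√(13.8 µF/42.2 mH) = 0.845.
ω_d = ω_n√(1−ζ²) = 702 rad/s.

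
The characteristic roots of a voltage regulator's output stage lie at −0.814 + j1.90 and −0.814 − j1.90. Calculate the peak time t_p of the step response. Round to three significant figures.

t_p ≈ 1.65 s

t_p = π/ω_d with ω_d = 1.90 (the imaginary part), so t_p = 1.65 s.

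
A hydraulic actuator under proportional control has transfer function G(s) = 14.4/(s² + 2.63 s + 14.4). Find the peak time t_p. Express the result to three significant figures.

Matching coefficients with s² + 2ζω_n s + ω_n² gives ω_n² = 14.4 ⇒ ω_n = 3.79 rad/s, and ζ = 2.63/(2ω_n) = 0.347.
ω_d = 3.79·√(1 − 0.347²) = 3.56 rad/s. Then t_p = π/ω_d = 0.883 s.

t_p ≈ 0.883 s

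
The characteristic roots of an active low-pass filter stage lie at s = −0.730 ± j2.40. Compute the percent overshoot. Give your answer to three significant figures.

%OS ≈ 38.5%

|pole| = ω_n = √(0.730² + 2.40²) = 2.51 rad/s; ζ = cos θ = σ/ω_n = 0.291.
Overshoot: exp(−π·0.291/√(1−0.291²)) = 0.385, i.e. 38.5%.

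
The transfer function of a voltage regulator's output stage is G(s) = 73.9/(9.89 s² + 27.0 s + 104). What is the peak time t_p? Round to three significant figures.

Dividing through by 9.89: denominator becomes s² + 2.730 s + 10.52.
So ω_n = √10.52 = 3.24 rad/s and ζ = 2.730/(2·3.24) = 0.421.
ω_d = ω_n√(1−ζ²) = 2.94 rad/s. t_p = π/ω_d = 1.07 s.

t_p ≈ 1.07 s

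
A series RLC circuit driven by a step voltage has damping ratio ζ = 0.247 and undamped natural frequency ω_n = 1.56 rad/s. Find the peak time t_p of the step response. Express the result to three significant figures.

t_p ≈ 2.08 s

The damped frequency is ω_d = ω_n√(1−ζ²) = 1.56·√(1−0.0610) = 1.51 rad/s.
Peak time t_p = π/ω_d = π/1.51 = 2.08 s.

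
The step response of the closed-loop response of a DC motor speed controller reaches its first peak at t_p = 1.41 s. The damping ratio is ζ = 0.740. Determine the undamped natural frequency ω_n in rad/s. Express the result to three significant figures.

ω_n ≈ 3.31 rad/s

Peak time t_p = π/ω_d, so ω_d = π/t_p = π/1.41 = 2.23 rad/s.
ω_n = ω_d/√(1−ζ²) = 2.23/√0.452 = 3.31 rad/s.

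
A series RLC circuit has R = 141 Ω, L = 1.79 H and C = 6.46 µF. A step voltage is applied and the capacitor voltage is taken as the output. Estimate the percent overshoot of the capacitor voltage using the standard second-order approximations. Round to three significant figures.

%OS ≈ 65.4%

For a series RLC circuit (capacitor voltage as output), ω_n = 1/√(LC) = 1/√(1.79 H · 6.46 µF) = 294 rad/s.
ζ = (R/2)·√(C/L) = (141/2)·√(6.46 µF/1.79 H) = 0.134.
%OS = 100 e^{−πζ/√(1−ζ²)} with ζ = 0.134 gives 65.4%.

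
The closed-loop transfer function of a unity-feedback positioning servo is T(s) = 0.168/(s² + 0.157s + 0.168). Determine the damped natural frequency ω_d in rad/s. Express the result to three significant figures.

Comparing the denominator to s² + 2ζω_n s + ω_n²: ω_n = √0.168 = 0.410 rad/s, and 2ζω_n = 0.157 so ζ = 0.157/(2·0.410) = 0.192.
The damped frequency ω_d = ω_n√(1−ζ²) = 0.402 rad/s.

ω_d ≈ 0.402 rad/s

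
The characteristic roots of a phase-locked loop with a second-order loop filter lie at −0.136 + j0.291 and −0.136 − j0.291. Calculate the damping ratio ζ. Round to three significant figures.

With σ = 0.136, ω_d = 0.291: ω_n = √(σ²+ω_d²) = 0.321 rad/s, ζ = σ/ω_n = 0.423.

ζ ≈ 0.423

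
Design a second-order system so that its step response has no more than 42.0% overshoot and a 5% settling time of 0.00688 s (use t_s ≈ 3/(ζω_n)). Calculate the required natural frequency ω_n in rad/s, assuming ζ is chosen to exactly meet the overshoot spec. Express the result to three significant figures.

ω_n ≈ 1640 rad/s

ζ = −ln(OS)/√(π² + (ln OS)²). With OS = 0.420, ln OS = −0.8675 and ζ = 0.8675/3.259 = 0.266.
From t_s ≈ 3/(ζω_n): ω_n = 3/(ζ·t_s) = 3/(0.266·0.00688) = 1640 rad/s.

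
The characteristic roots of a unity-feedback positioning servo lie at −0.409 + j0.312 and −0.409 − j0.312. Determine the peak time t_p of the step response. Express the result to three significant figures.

t_p ≈ 10.1 s

t_p = π/ω_d with ω_d = 0.312 (the imaginary part), so t_p = 10.1 s.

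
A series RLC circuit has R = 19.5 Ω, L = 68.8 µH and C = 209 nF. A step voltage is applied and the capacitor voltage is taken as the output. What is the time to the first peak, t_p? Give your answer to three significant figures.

t_p ≈ 0.0000141 s

For a series RLC circuit (capacitor voltage as output), ω_n = 1/√(LC) = 1/√(68.8 µH · 209 nF) = 264000 rad/s.
ζ = (R/2)·√(C/L) = (19.5/2)·√(209 nF/68.8 µH) = 0.537.
ω_d = 264000·√(1 − 0.537²) = 222000 rad/s. t_p = π/ω_d = 0.0000141 s.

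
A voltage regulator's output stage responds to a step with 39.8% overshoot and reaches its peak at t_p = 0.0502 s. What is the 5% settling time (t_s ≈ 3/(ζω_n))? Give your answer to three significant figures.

The overshoot fixes ζ = −ln(OS)/√(π²+ln²(OS)) = 0.281.
t_p = π/ω_d ⇒ ω_d = 62.6 rad/s; then ω_n = ω_d/√(1−ζ²) = 65.2 rad/s.
t_s ≈ 3/(ζω_n) = 3/(0.281·65.2) = 0.163 s.

t_s ≈ 0.163 s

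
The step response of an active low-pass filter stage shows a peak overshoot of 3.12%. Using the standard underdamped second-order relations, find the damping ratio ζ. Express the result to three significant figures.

ζ ≈ 0.741

Inverting the overshoot relation: ζ = |ln 0.0312|/√(π² + ln²0.0312) = 0.741.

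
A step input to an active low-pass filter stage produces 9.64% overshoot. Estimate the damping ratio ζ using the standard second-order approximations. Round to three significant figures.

Inverting the overshoot relation: ζ = |ln 0.0964|/√(π² + ln²0.0964) = 0.597.

ζ ≈ 0.597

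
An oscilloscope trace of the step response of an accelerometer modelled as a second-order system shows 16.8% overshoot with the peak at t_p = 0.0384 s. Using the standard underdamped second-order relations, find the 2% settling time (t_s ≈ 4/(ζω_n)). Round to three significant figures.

t_s ≈ 0.0861 s

From the overshoot, ζ = −ln(OS)/√(π²+ln²(OS)) = 0.494.
t_p = π/ω_d ⇒ ω_d = 81.8 rad/s; then ω_n = ω_d/√(1−ζ²) = 94.1 rad/s.
t_s ≈ 4/(ζω_n) = 4/(0.494·94.1) = 0.0861 s.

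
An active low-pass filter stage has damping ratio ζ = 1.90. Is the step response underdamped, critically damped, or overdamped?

Since ζ = 1.90 > 1, the system is overdamped.

overdamped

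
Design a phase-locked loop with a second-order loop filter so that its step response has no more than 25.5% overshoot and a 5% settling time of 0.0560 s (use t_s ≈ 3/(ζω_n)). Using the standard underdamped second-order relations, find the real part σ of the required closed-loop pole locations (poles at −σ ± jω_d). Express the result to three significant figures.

σ ≈ 53.6

The settling-time spec alone fixes σ = ζω_n = 3/t_s = 3/0.0560 = 53.6.
(Overshoot then fixes ζ = 0.399 and hence ω_d = σ·√(1−ζ²)/ζ = 123 rad/s.)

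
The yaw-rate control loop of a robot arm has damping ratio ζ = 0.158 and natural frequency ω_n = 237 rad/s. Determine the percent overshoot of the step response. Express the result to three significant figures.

%OS ≈ 60.5%

For an underdamped second-order system, %OS = 100·exp(−πζ/√(1−ζ²)).
πζ/√(1−ζ²) = π·0.158/√(1−0.0250) = 0.5027, so %OS = 100·e^(−0.5027) = 60.5%.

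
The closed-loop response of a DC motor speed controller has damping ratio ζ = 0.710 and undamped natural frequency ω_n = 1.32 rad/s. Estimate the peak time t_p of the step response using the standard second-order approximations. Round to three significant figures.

The damped frequency is ω_d = ω_n√(1−ζ²) = 1.32·√(1−0.504) = 0.930 rad/s.
Peak time t_p = π/ω_d = π/0.930 = 3.38 s.

t_p ≈ 3.38 s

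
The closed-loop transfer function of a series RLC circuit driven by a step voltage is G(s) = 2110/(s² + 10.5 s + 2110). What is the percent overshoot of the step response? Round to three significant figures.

ω_n = √2110 = 45.9 rad/s; ζ = 10.5/(2·45.9) = 0.114.
Overshoot: exp(−π·0.114/√(1−0.114²)) = 0.697, i.e. 69.7%.

%OS ≈ 69.7%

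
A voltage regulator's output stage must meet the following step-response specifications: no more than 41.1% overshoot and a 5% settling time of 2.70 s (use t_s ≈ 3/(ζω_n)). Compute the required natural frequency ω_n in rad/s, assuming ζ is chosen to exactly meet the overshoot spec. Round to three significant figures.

ζ = −ln(OS)/√(π² + (ln OS)²). With OS = 0.411, ln OS = −0.8892 and ζ = 0.8892/3.265 = 0.272.
From t_s ≈ 3/(ζω_n): ω_n = 3/(ζ·t_s) = 3/(0.272·2.70) = 4.08 rad/s.

ω_n ≈ 4.08 rad/s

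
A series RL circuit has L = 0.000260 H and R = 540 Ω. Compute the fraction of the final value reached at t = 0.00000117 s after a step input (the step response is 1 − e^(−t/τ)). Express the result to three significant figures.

y/y_∞ ≈ 0.912

τ = L/R = 0.000260/540 = 0.000000481 s.
y(t)/y_∞ = 1 − e^(−t/τ) = 1 − e^(−0.00000117/0.000000481) = 1 − e^(−2.43) = 0.912.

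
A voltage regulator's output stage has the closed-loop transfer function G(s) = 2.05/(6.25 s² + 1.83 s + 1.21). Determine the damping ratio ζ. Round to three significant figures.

ζ ≈ 0.333

Dividing through by 6.25: denominator becomes s² + 0.2928 s + 0.1936.
So ω_n = √0.1936 = 0.440 rad/s and ζ = 0.2928/(2·0.440) = 0.333.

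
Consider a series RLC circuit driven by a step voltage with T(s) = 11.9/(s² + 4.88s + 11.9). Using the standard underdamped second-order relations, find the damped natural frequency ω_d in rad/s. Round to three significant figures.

Comparing the denominator to s² + 2ζω_n s + ω_n²: ω_n = √11.9 = 3.45 rad/s, and 2ζω_n = 4.88 so ζ = 4.88/(2·3.45) = 0.707.
The damped frequency ω_d = ω_n√(1−ζ²) = 2.44 rad/s.

ω_d ≈ 2.44 rad/s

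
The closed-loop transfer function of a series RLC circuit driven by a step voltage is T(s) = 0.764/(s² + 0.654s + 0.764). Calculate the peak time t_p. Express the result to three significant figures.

Matching coefficients with s² + 2ζω_n s + ω_n² gives ω_n² = 0.764 ⇒ ω_n = 0.874 rad/s, and ζ = 0.654/(2ω_n) = 0.374.
ω_d = 0.874·√(1 − 0.374²) = 0.811 rad/s. Then t_p = π/ω_d = 3.88 s.

t_p ≈ 3.88 s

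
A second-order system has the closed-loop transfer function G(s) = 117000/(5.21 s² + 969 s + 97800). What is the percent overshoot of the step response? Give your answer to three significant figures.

%OS ≈ 5.48%

Dividing through by 5.21: denominator becomes s² + 186.0 s + 18770.
So ω_n = √18770 = 137 rad/s and ζ = 186.0/(2·137) = 0.679.
%OS = 100 e^{−πζ/√(1−ζ²)} with ζ = 0.679 gives 5.48%.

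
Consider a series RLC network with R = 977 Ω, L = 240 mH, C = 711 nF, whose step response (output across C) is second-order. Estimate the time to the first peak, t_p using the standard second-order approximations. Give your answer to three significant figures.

t_p ≈ 0.00240 s

For a series RLC circuit (capacitor voltage as output), ω_n = 1/√(LC) = 1/√(240 mH · 711 nF) = 2420 rad/s.
ζ = (R/2)·√(C/L) = (977/2)·√(711 nF/240 mH) = 0.841.
The damped frequency ω_d = ω_n√(1−ζ²) = 1310 rad/s. t_p = π/ω_d = 0.00240 s.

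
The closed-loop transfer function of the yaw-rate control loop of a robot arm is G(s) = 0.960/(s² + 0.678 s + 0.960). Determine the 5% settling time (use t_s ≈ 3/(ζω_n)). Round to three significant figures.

t_s ≈ 8.85 s

ω_n = √0.960 = 0.980 rad/s; ζ = 0.678/(2·0.980) = 0.346.
t_s ≈ 3/(ζω_n) = 3/(0.346·0.980) = 8.85 s.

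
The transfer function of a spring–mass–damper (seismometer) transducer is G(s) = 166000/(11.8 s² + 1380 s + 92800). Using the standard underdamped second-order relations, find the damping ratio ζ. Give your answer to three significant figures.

Dividing through by 11.8: denominator becomes s² + 116.9 s + 7864.
So ω_n = √7864 = 88.7 rad/s and ζ = 116.9/(2·88.7) = 0.659.

ζ ≈ 0.659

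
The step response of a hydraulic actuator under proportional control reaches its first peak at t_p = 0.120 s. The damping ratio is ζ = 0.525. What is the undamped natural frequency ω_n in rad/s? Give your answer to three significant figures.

Peak time t_p = π/ω_d, so ω_d = π/t_p = π/0.120 = 26.2 rad/s.
ω_n = ω_d/√(1−ζ²) = 26.2/√0.724 = 30.8 rad/s.

ω_n ≈ 30.8 rad/s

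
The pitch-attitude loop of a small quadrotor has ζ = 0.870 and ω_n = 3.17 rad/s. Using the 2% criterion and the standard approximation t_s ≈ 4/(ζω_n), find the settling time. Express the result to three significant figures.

t_s ≈ 4/(ζω_n) = 4/(0.870 × 3.17) = 1.45 s.

t_s ≈ 1.45 s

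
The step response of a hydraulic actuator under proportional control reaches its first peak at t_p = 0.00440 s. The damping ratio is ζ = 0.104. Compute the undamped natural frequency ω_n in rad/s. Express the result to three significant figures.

ω_n ≈ 718 rad/s

Peak time t_p = π/ω_d, so ω_d = π/t_p = π/0.00440 = 714 rad/s.
ω_n = ω_d/√(1−ζ²) = 714/√0.989 = 718 rad/s.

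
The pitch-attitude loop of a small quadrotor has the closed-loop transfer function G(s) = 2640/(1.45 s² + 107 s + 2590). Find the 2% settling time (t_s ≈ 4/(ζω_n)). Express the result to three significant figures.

Dividing through by 1.45: denominator becomes s² + 73.79 s + 1786.
So ω_n = √1786 = 42.3 rad/s and ζ = 73.79/(2·42.3) = 0.873.
t_s ≈ 4/(ζω_n) = 0.108 s.

t_s ≈ 0.108 s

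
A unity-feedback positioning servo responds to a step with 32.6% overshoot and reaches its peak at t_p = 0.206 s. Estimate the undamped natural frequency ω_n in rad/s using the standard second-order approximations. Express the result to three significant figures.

ζ from %OS: ζ = |ln 0.326|/√(π²+ln²0.326) = 0.336.
t_p = π/ω_d ⇒ ω_d = 15.3 rad/s; then ω_n = ω_d/√(1−ζ²) = 16.2 rad/s.

ω_n ≈ 16.2 rad/s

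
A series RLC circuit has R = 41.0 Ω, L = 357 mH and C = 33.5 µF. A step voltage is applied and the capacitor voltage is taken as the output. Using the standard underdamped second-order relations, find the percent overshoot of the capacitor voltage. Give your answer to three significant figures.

For a series RLC circuit (capacitor voltage as output), ω_n = 1/√(LC) = 1/√(357 mH · 33.5 µF) = 289 rad/s.
ζ = (R/2)·√(C/L) = (41.0/2)·√(33.5 µF/357 mH) = 0.199.
%OS = 100·exp(−πζ/√(1−ζ²)) = 52.9%.

%OS ≈ 52.9%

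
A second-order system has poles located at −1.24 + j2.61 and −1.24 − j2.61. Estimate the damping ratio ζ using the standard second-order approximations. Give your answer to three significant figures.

|pole| = ω_n = √(1.24² + 2.61²) = 2.89 rad/s; ζ = cos θ = σ/ω_n = 0.429.

ζ ≈ 0.429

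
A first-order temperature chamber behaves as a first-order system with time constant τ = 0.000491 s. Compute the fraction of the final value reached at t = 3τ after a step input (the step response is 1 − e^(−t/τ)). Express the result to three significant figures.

y/y_∞ ≈ 0.950

y(t)/y_∞ = 1 − e^(−t/τ) = 1 − e^(−3) = 1 − e^(−3.00) = 0.950.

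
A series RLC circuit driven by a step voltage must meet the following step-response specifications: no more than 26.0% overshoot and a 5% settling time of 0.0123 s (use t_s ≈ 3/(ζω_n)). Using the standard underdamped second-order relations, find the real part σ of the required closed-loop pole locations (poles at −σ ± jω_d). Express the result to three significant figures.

σ ≈ 244

The settling-time spec alone fixes σ = ζω_n = 3/t_s = 3/0.0123 = 244.
(Overshoot then fixes ζ = 0.394 and hence ω_d = σ·√(1−ζ²)/ζ = 569 rad/s.)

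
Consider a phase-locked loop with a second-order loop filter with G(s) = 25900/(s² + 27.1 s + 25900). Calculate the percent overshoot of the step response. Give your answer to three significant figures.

%OS ≈ 76.7%

ω_n = √25900 = 161 rad/s; ζ = 27.1/(2·161) = 0.0842.
%OS = 100·exp(−πζ/√(1−ζ²)) = 76.7%.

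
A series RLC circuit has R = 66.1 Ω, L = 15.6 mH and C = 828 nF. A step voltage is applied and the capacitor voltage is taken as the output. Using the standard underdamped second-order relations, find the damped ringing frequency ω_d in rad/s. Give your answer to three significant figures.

ω_d ≈ 8540 rad/s

For a series RLC circuit (capacitor voltage as output), ω_n = 1/√(LC) = 1/√(15.6 mH · 828 nF) = 8800 rad/s.
ζ = (R/2)·√(C/L) = (66.1/2)·√(828 nF/15.6 mH) = 0.241.
ω_d = ω_n√(1−ζ²) = 8540 rad/s.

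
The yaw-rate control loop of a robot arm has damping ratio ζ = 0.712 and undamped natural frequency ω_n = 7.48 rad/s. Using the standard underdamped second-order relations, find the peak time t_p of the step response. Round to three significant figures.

The damped frequency is ω_d = ω_n√(1−ζ²) = 7.48·√(1−0.507) = 5.25 rad/s.
Peak time t_p = π/ω_d = π/5.25 = 0.598 s.

t_p ≈ 0.598 s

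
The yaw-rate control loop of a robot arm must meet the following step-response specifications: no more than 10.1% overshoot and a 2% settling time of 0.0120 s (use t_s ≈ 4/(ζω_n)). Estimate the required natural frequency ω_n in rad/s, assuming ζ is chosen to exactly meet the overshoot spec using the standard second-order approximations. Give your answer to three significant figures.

Inverting the overshoot relation: ζ = |ln 0.101|/√(π² + ln²0.101) = 0.589.
Then ω_n = 4/(ζ t_s) = 4/(0.589 × 0.0120) = 565 rad/s.

ω_n ≈ 565 rad/s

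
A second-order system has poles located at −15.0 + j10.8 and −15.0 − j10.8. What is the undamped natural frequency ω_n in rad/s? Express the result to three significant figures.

ω_n ≈ 18.5 rad/s

|pole| = ω_n = √(15.0² + 10.8²) = 18.5 rad/s; ζ = cos θ = σ/ω_n = 0.812.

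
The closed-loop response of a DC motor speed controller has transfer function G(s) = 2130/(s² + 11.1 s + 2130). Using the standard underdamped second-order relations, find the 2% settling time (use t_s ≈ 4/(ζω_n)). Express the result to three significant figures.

Matching coefficients with s² + 2ζω_n s + ω_n² gives ω_n² = 2130 ⇒ ω_n = 46.2 rad/s, and ζ = 11.1/(2ω_n) = 0.120.
t_s ≈ 4/(ζω_n) = 4/(0.120·46.2) = 0.721 s.

t_s ≈ 0.721 s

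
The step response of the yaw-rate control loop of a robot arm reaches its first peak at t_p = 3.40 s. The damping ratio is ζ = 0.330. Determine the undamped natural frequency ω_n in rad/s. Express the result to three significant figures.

Peak time t_p = π/ω_d, so ω_d = π/t_p = π/3.40 = 0.924 rad/s.
ω_n = ω_d/√(1−ζ²) = 0.924/√0.891 = 0.979 rad/s.

ω_n ≈ 0.979 rad/s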